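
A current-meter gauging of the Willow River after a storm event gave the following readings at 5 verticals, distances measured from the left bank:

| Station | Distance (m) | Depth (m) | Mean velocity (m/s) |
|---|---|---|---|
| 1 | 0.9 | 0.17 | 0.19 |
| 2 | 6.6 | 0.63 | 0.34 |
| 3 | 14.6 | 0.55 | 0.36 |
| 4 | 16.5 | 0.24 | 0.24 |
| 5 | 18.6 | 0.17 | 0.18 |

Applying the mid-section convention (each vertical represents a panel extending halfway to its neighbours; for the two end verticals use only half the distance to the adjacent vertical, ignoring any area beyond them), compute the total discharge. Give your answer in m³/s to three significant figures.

2.69 m³/s

w_1 = (6.6 − 0.9)/2 = 2.85 m; q_1 = 0.19 × 0.17 × 2.85 = 0.09206 m³/s
w_2 = (14.6 − 0.9)/2 = 6.85 m; q_2 = 0.34 × 0.63 × 6.85 = 1.467 m³/s
w_3 = (16.5 − 6.6)/2 = 4.95 m; q_3 = 0.36 × 0.55 × 4.95 = 0.9801 m³/s
w_4 = (18.6 − 14.6)/2 = 2 m; q_4 = 0.24 × 0.24 × 2 = 0.1152 m³/s
w_5 = (18.6 − 16.5)/2 = 1.05 m; q_5 = 0.18 × 0.17 × 1.05 = 0.03213 m³/s
Q = Σ qᵢ = 2.687 m³/s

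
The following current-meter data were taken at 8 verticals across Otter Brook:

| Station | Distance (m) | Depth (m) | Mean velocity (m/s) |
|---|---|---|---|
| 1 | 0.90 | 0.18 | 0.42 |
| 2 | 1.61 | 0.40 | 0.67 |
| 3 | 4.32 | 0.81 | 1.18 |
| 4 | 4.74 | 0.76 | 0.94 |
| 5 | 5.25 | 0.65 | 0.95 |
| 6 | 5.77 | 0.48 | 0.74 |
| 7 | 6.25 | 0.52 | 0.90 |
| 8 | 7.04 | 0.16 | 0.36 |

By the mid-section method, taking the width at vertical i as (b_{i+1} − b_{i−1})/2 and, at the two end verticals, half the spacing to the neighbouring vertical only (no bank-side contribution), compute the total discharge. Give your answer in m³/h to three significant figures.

w_1 = (1.61 − 0.90)/2 = 0.355 m; q_1 = 0.42 × 0.18 × 0.355 = 0.02684 m³/s
w_2 = (4.32 − 0.90)/2 = 1.71 m; q_2 = 0.67 × 0.40 × 1.71 = 0.4583 m³/s
w_3 = (4.74 − 1.61)/2 = 1.565 m; q_3 = 1.18 × 0.81 × 1.565 = 1.496 m³/s
w_4 = (5.25 − 4.32)/2 = 0.465 m; q_4 = 0.94 × 0.76 × 0.465 = 0.3322 m³/s
w_5 = (5.77 − 4.74)/2 = 0.515 m; q_5 = 0.95 × 0.65 × 0.515 = 0.3180 m³/s
w_6 = (6.25 − 5.25)/2 = 0.5 m; q_6 = 0.74 × 0.48 × 0.5 = 0.1776 m³/s
w_7 = (7.04 − 5.77)/2 = 0.635 m; q_7 = 0.90 × 0.52 × 0.635 = 0.2972 m³/s
w_8 = (7.04 − 6.25)/2 = 0.395 m; q_8 = 0.36 × 0.16 × 0.395 = 0.02275 m³/s
Q = Σ qᵢ = 3.129 m³/s
= 3.129 × 3600 = 11260 m³/h

11300 m³/h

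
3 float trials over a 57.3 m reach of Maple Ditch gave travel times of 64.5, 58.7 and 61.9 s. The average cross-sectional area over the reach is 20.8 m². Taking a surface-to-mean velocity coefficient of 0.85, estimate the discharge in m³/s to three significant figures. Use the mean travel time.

t̄ = (64.5 + 58.7 + 61.9) / 3 = 61.7 s
v_surface = L / t̄ = 57.3 / 61.7 = 0.9287 m/s
v_mean = 0.85 × 0.9287 = 0.7894 m/s
Q = A × v_mean = 20.8 × 0.7894 = 16.42 m³/s

16.4 m³/s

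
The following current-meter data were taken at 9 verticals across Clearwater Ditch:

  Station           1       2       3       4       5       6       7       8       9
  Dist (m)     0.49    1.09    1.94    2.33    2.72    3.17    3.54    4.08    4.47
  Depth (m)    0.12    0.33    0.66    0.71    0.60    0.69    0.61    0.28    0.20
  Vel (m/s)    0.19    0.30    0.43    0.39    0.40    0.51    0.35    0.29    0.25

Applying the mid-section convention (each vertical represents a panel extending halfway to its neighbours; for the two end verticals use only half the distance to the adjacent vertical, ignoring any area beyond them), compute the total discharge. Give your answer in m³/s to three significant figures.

0.752 m³/s

w_1 = (1.09 − 0.49)/2 = 0.3 m; q_1 = 0.19 × 0.12 × 0.3 = 0.006840 m³/s
w_2 = (1.94 − 0.49)/2 = 0.725 m; q_2 = 0.30 × 0.33 × 0.725 = 0.07178 m³/s
w_3 = (2.33 − 1.09)/2 = 0.62 m; q_3 = 0.43 × 0.66 × 0.62 = 0.1760 m³/s
w_4 = (2.72 − 1.94)/2 = 0.39 m; q_4 = 0.39 × 0.71 × 0.39 = 0.1080 m³/s
w_5 = (3.17 − 2.33)/2 = 0.42 m; q_5 = 0.40 × 0.60 × 0.42 = 0.1008 m³/s
w_6 = (3.54 − 2.72)/2 = 0.41 m; q_6 = 0.51 × 0.69 × 0.41 = 0.1443 m³/s
w_7 = (4.08 − 3.17)/2 = 0.455 m; q_7 = 0.35 × 0.61 × 0.455 = 0.09714 m³/s
w_8 = (4.47 − 3.54)/2 = 0.465 m; q_8 = 0.29 × 0.28 × 0.465 = 0.03776 m³/s
w_9 = (4.47 − 4.08)/2 = 0.195 m; q_9 = 0.25 × 0.20 × 0.195 = 0.009750 m³/s
Q = Σ qᵢ = 0.7523 m³/s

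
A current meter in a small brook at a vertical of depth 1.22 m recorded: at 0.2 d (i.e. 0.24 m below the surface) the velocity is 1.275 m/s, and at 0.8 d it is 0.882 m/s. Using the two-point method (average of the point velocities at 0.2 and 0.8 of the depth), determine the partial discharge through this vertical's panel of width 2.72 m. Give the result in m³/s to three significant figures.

v̄ = (1.275 + 0.882) / 2 = 1.079 m/s
q = v̄ × d × w = 1.079 × 1.22 × 2.72 = 3.579 m³/s

3.58 m³/s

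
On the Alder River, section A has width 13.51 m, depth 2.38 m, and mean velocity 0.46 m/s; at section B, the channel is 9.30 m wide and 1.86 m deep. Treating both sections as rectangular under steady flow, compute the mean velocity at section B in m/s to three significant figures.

Q = A₁V₁ = (13.51×2.38) × 0.46 = 14.79 m³/s
A₂ = 9.30 × 1.86 = 17.30 m²
V₂ = Q/A₂ = 14.79/17.30 = 0.8551 m/s

0.855 m/s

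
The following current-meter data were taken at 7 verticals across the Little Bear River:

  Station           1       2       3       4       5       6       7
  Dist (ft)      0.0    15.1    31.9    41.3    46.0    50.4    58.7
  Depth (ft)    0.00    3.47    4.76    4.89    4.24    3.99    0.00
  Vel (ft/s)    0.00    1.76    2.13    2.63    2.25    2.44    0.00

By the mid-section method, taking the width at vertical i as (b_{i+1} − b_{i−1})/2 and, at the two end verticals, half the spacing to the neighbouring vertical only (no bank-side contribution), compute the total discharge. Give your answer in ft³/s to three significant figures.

w_2 = (31.9 − 0.0)/2 = 15.95 ft; q_2 = 1.76 × 3.47 × 15.95 = 97.41 ft³/s
w_3 = (41.3 − 15.1)/2 = 13.1 ft; q_3 = 2.13 × 4.76 × 13.1 = 132.8 ft³/s
w_4 = (46.0 − 31.9)/2 = 7.05 ft; q_4 = 2.63 × 4.89 × 7.05 = 90.67 ft³/s
w_5 = (50.4 − 41.3)/2 = 4.55 ft; q_5 = 2.25 × 4.24 × 4.55 = 43.41 ft³/s
w_6 = (58.7 − 46.0)/2 = 6.35 ft; q_6 = 2.44 × 3.99 × 6.35 = 61.82 ft³/s
Stations 1, 7 contribute zero (depth or velocity is 0).
Q = Σ qᵢ = 426.1 ft³/s

426 ft³/s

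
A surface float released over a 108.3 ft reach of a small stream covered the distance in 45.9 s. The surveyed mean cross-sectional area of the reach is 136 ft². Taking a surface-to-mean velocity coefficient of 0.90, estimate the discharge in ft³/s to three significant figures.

289 ft³/s

v_surface = L / t̄ = 108.3 / 45.9 = 2.359 ft/s
v_mean = 0.90 × 2.359 = 2.124 ft/s
Q = A × v_mean = 136 × 2.124 = 288.8 ft³/s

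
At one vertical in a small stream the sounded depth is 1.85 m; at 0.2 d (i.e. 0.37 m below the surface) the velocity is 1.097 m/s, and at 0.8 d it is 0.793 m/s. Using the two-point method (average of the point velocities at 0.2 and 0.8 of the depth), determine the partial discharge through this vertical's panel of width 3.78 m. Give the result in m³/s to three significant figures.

6.61 m³/s

v̄ = (1.097 + 0.793) / 2 = 0.9450 m/s
q = v̄ × d × w = 0.9450 × 1.85 × 3.78 = 6.608 m³/s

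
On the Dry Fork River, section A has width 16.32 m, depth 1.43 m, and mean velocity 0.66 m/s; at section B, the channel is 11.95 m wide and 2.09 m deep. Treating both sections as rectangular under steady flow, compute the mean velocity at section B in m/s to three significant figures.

0.617 m/s

Q = A₁V₁ = (16.32×1.43) × 0.66 = 15.40 m³/s
A₂ = 11.95 × 2.09 = 24.98 m²
V₂ = Q/A₂ = 15.40/24.98 = 0.6167 m/s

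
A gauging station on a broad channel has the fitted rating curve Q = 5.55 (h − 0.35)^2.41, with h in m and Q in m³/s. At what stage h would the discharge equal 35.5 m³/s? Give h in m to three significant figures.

2.51 m

h − h₀ = (Q/C)^(1/b) = (35.5/5.55)^(1/2.41) = 2.160 m
h = 0.35 + 2.160 = 2.510 m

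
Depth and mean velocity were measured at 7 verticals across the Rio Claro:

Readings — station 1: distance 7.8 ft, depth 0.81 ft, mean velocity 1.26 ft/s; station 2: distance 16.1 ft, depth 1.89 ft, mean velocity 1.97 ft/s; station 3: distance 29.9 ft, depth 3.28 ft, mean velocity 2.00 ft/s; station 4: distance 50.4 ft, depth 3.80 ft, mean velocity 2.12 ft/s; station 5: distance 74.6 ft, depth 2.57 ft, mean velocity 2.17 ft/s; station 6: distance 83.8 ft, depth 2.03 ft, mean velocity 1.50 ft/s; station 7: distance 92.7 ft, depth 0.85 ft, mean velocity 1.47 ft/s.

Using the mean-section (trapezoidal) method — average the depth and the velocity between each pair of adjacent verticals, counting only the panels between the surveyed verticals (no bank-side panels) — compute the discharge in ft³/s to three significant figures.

Panel 1-2: Δb = 8.3 ft, d̄ = (0.81+1.89)/2 = 1.35, v̄ = (1.26+1.97)/2 = 1.615 → q = 8.3×1.35×1.615 = 18.10 ft³/s
Panel 2-3: Δb = 13.8 ft, d̄ = (1.89+3.28)/2 = 2.585, v̄ = (1.97+2.00)/2 = 1.985 → q = 13.8×2.585×1.985 = 70.81 ft³/s
Panel 3-4: Δb = 20.5 ft, d̄ = (3.28+3.80)/2 = 3.54, v̄ = (2.00+2.12)/2 = 2.06 → q = 20.5×3.54×2.06 = 149.5 ft³/s
Panel 4-5: Δb = 24.2 ft, d̄ = (3.80+2.57)/2 = 3.185, v̄ = (2.12+2.17)/2 = 2.145 → q = 24.2×3.185×2.145 = 165.3 ft³/s
Panel 5-6: Δb = 9.2 ft, d̄ = (2.57+2.03)/2 = 2.3, v̄ = (2.17+1.50)/2 = 1.835 → q = 9.2×2.3×1.835 = 38.83 ft³/s
Panel 6-7: Δb = 8.9 ft, d̄ = (2.03+0.85)/2 = 1.44, v̄ = (1.50+1.47)/2 = 1.485 → q = 8.9×1.44×1.485 = 19.03 ft³/s
Q = Σ q = 461.6 ft³/s

462 ft³/s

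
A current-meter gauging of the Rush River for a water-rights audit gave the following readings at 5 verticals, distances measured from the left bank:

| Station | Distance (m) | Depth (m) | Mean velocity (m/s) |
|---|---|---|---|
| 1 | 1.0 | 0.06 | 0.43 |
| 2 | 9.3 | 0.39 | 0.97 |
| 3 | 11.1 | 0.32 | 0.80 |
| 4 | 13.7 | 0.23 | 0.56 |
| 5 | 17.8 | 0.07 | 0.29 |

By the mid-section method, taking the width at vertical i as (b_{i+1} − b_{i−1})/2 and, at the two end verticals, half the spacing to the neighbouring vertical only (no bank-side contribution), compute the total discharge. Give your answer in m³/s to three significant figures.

w_1 = (9.3 − 1.0)/2 = 4.15 m; q_1 = 0.43 × 0.06 × 4.15 = 0.1071 m³/s
w_2 = (11.1 − 1.0)/2 = 5.05 m; q_2 = 0.97 × 0.39 × 5.05 = 1.910 m³/s
w_3 = (13.7 − 9.3)/2 = 2.2 m; q_3 = 0.80 × 0.32 × 2.2 = 0.5632 m³/s
w_4 = (17.8 − 11.1)/2 = 3.35 m; q_4 = 0.56 × 0.23 × 3.35 = 0.4315 m³/s
w_5 = (17.8 − 13.7)/2 = 2.05 m; q_5 = 0.29 × 0.07 × 2.05 = 0.04162 m³/s
Q = Σ qᵢ = 3.054 m³/s

3.05 m³/s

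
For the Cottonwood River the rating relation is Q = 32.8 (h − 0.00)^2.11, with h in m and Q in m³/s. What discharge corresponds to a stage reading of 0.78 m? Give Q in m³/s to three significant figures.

Q = 32.8 × (0.78 − 0.00)^2.11 = 32.8 × 0.78^2.11 = 19.42 m³/s

19.4 m³/s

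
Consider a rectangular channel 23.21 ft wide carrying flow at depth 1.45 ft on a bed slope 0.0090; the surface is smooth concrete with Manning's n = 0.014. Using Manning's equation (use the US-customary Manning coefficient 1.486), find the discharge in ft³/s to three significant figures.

401 ft³/s

A = b·y = 23.21 × 1.45 = 33.65 ft²
P = b + 2y = 23.21 + 2×1.45 = 26.11 ft
R = A/P = 33.65/26.11 = 1.289 ft
Q = (1.486/n)·A·R^(2/3)·S^(1/2) = (1.486/0.014) × 33.65 × 1.289^(2/3) × 0.0090^(1/2) = 401.4 ft³/s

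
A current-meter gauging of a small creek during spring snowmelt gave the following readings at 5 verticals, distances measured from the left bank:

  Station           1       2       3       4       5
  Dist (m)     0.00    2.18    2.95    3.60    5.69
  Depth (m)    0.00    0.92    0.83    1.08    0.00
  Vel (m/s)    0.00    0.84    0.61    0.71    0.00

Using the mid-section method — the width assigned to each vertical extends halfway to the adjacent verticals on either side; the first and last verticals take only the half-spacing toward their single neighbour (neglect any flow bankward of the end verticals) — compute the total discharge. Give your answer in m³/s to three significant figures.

w_2 = (2.95 − 0.00)/2 = 1.475 m; q_2 = 0.84 × 0.92 × 1.475 = 1.140 m³/s
w_3 = (3.60 − 2.18)/2 = 0.71 m; q_3 = 0.61 × 0.83 × 0.71 = 0.3595 m³/s
w_4 = (5.69 − 2.95)/2 = 1.37 m; q_4 = 0.71 × 1.08 × 1.37 = 1.051 m³/s
Stations 1, 5 contribute zero (depth or velocity is 0).
Q = Σ qᵢ = 2.550 m³/s

2.55 m³/s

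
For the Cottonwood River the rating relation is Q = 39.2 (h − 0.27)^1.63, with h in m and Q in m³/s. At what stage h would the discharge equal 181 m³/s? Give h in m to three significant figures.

2.83 m

h − h₀ = (Q/C)^(1/b) = (181/39.2)^(1/1.63) = 2.556 m
h = 0.27 + 2.556 = 2.826 m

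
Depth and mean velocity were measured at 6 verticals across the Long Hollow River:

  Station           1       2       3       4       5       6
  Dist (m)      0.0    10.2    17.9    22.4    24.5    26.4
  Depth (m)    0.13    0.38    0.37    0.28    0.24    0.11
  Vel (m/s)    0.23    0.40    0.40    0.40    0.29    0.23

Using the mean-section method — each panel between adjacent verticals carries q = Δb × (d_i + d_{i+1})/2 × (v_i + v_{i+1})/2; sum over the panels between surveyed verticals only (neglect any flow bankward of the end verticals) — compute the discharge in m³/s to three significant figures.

2.83 m³/s

Panel 1-2: Δb = 10.2 m, d̄ = (0.13+0.38)/2 = 0.255, v̄ = (0.23+0.40)/2 = 0.315 → q = 10.2×0.255×0.315 = 0.8193 m³/s
Panel 2-3: Δb = 7.7 m, d̄ = (0.38+0.37)/2 = 0.375, v̄ = (0.40+0.40)/2 = 0.4 → q = 7.7×0.375×0.4 = 1.155 m³/s
Panel 3-4: Δb = 4.5 m, d̄ = (0.37+0.28)/2 = 0.325, v̄ = (0.40+0.40)/2 = 0.4 → q = 4.5×0.325×0.4 = 0.5850 m³/s
Panel 4-5: Δb = 2.1 m, d̄ = (0.28+0.24)/2 = 0.26, v̄ = (0.40+0.29)/2 = 0.345 → q = 2.1×0.26×0.345 = 0.1884 m³/s
Panel 5-6: Δb = 1.9 m, d̄ = (0.24+0.11)/2 = 0.175, v̄ = (0.29+0.23)/2 = 0.26 → q = 1.9×0.175×0.26 = 0.08645 m³/s
Q = Σ q = 2.834 m³/s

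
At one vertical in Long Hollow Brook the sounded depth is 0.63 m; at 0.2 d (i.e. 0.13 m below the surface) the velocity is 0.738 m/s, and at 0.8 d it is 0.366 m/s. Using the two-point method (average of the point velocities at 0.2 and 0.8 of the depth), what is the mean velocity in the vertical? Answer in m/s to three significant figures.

v̄ = (0.738 + 0.366) / 2 = 0.5520 m/s

0.552 m/s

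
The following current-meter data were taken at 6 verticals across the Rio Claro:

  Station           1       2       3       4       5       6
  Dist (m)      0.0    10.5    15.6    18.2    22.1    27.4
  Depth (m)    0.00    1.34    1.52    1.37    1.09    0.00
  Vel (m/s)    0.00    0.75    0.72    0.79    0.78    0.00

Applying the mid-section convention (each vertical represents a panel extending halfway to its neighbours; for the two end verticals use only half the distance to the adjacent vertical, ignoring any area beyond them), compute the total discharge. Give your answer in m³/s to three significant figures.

w_2 = (15.6 − 0.0)/2 = 7.8 m; q_2 = 0.75 × 1.34 × 7.8 = 7.839 m³/s
w_3 = (18.2 − 10.5)/2 = 3.85 m; q_3 = 0.72 × 1.52 × 3.85 = 4.213 m³/s
w_4 = (22.1 − 15.6)/2 = 3.25 m; q_4 = 0.79 × 1.37 × 3.25 = 3.517 m³/s
w_5 = (27.4 − 18.2)/2 = 4.6 m; q_5 = 0.78 × 1.09 × 4.6 = 3.911 m³/s
Stations 1, 6 contribute zero (depth or velocity is 0).
Q = Σ qᵢ = 19.48 m³/s

19.5 m³/s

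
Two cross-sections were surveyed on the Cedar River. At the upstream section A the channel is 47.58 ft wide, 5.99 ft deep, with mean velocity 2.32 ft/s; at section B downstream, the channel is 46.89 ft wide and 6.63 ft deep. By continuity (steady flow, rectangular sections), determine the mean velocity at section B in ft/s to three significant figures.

Q = A₁V₁ = (47.58×5.99) × 2.32 = 661.2 ft³/s
A₂ = 46.89 × 6.63 = 310.9 ft²
V₂ = Q/A₂ = 661.2/310.9 = 2.127 ft/s

2.13 ft/s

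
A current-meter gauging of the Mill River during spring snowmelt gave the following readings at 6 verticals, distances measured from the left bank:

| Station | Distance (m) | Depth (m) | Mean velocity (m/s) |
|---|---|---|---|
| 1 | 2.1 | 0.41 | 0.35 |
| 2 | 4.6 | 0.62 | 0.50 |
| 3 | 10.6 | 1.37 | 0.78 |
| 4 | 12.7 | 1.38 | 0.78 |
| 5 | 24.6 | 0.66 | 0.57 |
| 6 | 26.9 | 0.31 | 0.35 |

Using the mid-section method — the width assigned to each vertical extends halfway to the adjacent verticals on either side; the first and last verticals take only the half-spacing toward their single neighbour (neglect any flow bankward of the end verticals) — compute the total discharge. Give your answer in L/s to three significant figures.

w_1 = (4.6 − 2.1)/2 = 1.25 m; q_1 = 0.35 × 0.41 × 1.25 = 0.1794 m³/s
w_2 = (10.6 − 2.1)/2 = 4.25 m; q_2 = 0.50 × 0.62 × 4.25 = 1.318 m³/s
w_3 = (12.7 − 4.6)/2 = 4.05 m; q_3 = 0.78 × 1.37 × 4.05 = 4.328 m³/s
w_4 = (24.6 − 10.6)/2 = 7 m; q_4 = 0.78 × 1.38 × 7 = 7.535 m³/s
w_5 = (26.9 − 12.7)/2 = 7.1 m; q_5 = 0.57 × 0.66 × 7.1 = 2.671 m³/s
w_6 = (26.9 − 24.6)/2 = 1.15 m; q_6 = 0.35 × 0.31 × 1.15 = 0.1248 m³/s
Q = Σ qᵢ = 16.16 m³/s
= 16.16 × 1000 = 16160 L/s

16200 L/s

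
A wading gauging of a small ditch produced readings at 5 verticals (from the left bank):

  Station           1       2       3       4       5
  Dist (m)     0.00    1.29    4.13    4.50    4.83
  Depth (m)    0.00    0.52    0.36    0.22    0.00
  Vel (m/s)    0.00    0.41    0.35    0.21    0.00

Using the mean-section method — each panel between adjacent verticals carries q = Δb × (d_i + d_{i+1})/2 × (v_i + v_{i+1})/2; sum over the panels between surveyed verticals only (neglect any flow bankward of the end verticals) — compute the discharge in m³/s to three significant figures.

0.577 m³/s

Panel 1-2: Δb = 1.29 m, d̄ = (0.00+0.52)/2 = 0.26, v̄ = (0.00+0.41)/2 = 0.205 → q = 1.29×0.26×0.205 = 0.06876 m³/s
Panel 2-3: Δb = 2.84 m, d̄ = (0.52+0.36)/2 = 0.44, v̄ = (0.41+0.35)/2 = 0.38 → q = 2.84×0.44×0.38 = 0.4748 m³/s
Panel 3-4: Δb = 0.37 m, d̄ = (0.36+0.22)/2 = 0.29, v̄ = (0.35+0.21)/2 = 0.28 → q = 0.37×0.29×0.28 = 0.03004 m³/s
Panel 4-5: Δb = 0.33 m, d̄ = (0.22+0.00)/2 = 0.11, v̄ = (0.21+0.00)/2 = 0.105 → q = 0.33×0.11×0.105 = 0.003812 m³/s
Q = Σ q = 0.5775 m³/s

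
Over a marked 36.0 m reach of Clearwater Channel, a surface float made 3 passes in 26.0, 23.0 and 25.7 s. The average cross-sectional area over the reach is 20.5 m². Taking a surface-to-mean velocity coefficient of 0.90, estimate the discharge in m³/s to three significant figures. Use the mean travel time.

26.7 m³/s

t̄ = (26.0 + 23.0 + 25.7) / 3 = 24.9 s
v_surface = L / t̄ = 36.0 / 24.9 = 1.446 m/s
v_mean = 0.90 × 1.446 = 1.301 m/s
Q = A × v_mean = 20.5 × 1.301 = 26.67 m³/s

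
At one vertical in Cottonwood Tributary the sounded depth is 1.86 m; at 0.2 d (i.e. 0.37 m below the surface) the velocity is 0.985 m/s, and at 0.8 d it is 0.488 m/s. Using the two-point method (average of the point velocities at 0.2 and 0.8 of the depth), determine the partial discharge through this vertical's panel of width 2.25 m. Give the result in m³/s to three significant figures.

3.08 m³/s

v̄ = (0.985 + 0.488) / 2 = 0.7365 m/s
q = v̄ × d × w = 0.7365 × 1.86 × 2.25 = 3.082 m³/s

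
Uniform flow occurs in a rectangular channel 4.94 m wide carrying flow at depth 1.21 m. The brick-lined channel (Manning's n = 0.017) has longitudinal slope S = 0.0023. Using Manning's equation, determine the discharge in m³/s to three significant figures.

14.7 m³/s

A = b·y = 4.94 × 1.21 = 5.977 m²
P = b + 2y = 4.94 + 2×1.21 = 7.360 m
R = A/P = 5.977/7.360 = 0.8121 m
Q = (1/n)·A·R^(2/3)·S^(1/2) = (1/0.017) × 5.977 × 0.8121^(2/3) × 0.0023^(1/2) = 14.68 m³/s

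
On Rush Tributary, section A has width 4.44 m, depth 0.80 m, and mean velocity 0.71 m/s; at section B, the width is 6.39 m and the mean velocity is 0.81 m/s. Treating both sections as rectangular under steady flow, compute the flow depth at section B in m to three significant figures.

0.487 m

Q = A₁V₁ = (4.44×0.80) × 0.71 = 2.522 m³/s
d₂ = Q/(b₂ V₂) = 2.522/(6.39×0.81) = 0.4872 m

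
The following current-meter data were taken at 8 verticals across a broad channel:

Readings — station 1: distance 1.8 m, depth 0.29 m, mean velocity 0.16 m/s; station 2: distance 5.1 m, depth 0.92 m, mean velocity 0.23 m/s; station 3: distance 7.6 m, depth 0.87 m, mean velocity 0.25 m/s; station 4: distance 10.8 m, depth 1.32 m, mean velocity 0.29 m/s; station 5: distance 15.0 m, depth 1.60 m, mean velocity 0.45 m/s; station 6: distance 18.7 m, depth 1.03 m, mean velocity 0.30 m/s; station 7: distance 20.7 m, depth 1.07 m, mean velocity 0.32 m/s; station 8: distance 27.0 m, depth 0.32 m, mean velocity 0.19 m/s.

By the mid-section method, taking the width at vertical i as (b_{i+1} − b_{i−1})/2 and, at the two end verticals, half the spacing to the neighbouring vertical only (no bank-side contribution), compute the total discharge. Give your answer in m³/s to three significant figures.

8.06 m³/s

w_1 = (5.1 − 1.8)/2 = 1.65 m; q_1 = 0.16 × 0.29 × 1.65 = 0.07656 m³/s
w_2 = (7.6 − 1.8)/2 = 2.9 m; q_2 = 0.23 × 0.92 × 2.9 = 0.6136 m³/s
w_3 = (10.8 − 5.1)/2 = 2.85 m; q_3 = 0.25 × 0.87 × 2.85 = 0.6199 m³/s
w_4 = (15.0 − 7.6)/2 = 3.7 m; q_4 = 0.29 × 1.32 × 3.7 = 1.416 m³/s
w_5 = (18.7 − 10.8)/2 = 3.95 m; q_5 = 0.45 × 1.60 × 3.95 = 2.844 m³/s
w_6 = (20.7 − 15.0)/2 = 2.85 m; q_6 = 0.30 × 1.03 × 2.85 = 0.8807 m³/s
w_7 = (27.0 − 18.7)/2 = 4.15 m; q_7 = 0.32 × 1.07 × 4.15 = 1.421 m³/s
w_8 = (27.0 − 20.7)/2 = 3.15 m; q_8 = 0.19 × 0.32 × 3.15 = 0.1915 m³/s
Q = Σ qᵢ = 8.064 m³/s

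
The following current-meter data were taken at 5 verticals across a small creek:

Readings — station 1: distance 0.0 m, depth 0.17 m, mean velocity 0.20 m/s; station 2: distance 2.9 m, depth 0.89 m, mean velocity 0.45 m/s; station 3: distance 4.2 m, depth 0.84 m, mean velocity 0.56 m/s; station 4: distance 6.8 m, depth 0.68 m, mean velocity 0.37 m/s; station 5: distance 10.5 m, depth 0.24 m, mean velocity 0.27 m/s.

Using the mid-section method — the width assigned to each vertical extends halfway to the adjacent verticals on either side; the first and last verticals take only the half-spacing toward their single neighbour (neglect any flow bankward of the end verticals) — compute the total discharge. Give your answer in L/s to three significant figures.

w_1 = (2.9 − 0.0)/2 = 1.45 m; q_1 = 0.20 × 0.17 × 1.45 = 0.04930 m³/s
w_2 = (4.2 − 0.0)/2 = 2.1 m; q_2 = 0.45 × 0.89 × 2.1 = 0.8411 m³/s
w_3 = (6.8 − 2.9)/2 = 1.95 m; q_3 = 0.56 × 0.84 × 1.95 = 0.9173 m³/s
w_4 = (10.5 − 4.2)/2 = 3.15 m; q_4 = 0.37 × 0.68 × 3.15 = 0.7925 m³/s
w_5 = (10.5 − 6.8)/2 = 1.85 m; q_5 = 0.27 × 0.24 × 1.85 = 0.1199 m³/s
Q = Σ qᵢ = 2.720 m³/s
= 2.720 × 1000 = 2720 L/s

2720 L/s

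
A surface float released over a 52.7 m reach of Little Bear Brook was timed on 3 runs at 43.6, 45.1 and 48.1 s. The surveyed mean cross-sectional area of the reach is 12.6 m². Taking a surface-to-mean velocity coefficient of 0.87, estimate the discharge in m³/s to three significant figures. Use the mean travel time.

t̄ = (43.6 + 45.1 + 48.1) / 3 = 45.6 s
v_surface = L / t̄ = 52.7 / 45.6 = 1.156 m/s
v_mean = 0.87 × 1.156 = 1.005 m/s
Q = A × v_mean = 12.6 × 1.005 = 12.67 m³/s

12.7 m³/s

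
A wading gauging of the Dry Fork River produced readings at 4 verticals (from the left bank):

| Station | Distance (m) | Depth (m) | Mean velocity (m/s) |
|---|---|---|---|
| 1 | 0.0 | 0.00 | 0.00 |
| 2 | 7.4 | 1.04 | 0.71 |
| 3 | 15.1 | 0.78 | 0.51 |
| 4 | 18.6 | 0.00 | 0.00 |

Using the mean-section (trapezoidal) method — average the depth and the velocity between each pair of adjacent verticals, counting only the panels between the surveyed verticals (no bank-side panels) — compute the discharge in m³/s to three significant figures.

Panel 1-2: Δb = 7.4 m, d̄ = (0.00+1.04)/2 = 0.52, v̄ = (0.00+0.71)/2 = 0.355 → q = 7.4×0.52×0.355 = 1.366 m³/s
Panel 2-3: Δb = 7.7 m, d̄ = (1.04+0.78)/2 = 0.91, v̄ = (0.71+0.51)/2 = 0.61 → q = 7.7×0.91×0.61 = 4.274 m³/s
Panel 3-4: Δb = 3.5 m, d̄ = (0.78+0.00)/2 = 0.39, v̄ = (0.51+0.00)/2 = 0.255 → q = 3.5×0.39×0.255 = 0.3481 m³/s
Q = Σ q = 5.988 m³/s

5.99 m³/s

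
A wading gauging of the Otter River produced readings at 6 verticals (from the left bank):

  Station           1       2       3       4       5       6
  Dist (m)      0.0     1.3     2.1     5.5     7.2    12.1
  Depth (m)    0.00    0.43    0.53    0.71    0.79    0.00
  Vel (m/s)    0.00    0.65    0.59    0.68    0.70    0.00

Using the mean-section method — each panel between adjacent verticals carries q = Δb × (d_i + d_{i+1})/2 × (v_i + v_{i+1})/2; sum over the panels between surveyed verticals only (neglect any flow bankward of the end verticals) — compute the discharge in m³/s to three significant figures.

Panel 1-2: Δb = 1.3 m, d̄ = (0.00+0.43)/2 = 0.215, v̄ = (0.00+0.65)/2 = 0.325 → q = 1.3×0.215×0.325 = 0.09084 m³/s
Panel 2-3: Δb = 0.8 m, d̄ = (0.43+0.53)/2 = 0.48, v̄ = (0.65+0.59)/2 = 0.62 → q = 0.8×0.48×0.62 = 0.2381 m³/s
Panel 3-4: Δb = 3.4 m, d̄ = (0.53+0.71)/2 = 0.62, v̄ = (0.59+0.68)/2 = 0.635 → q = 3.4×0.62×0.635 = 1.339 m³/s
Panel 4-5: Δb = 1.7 m, d̄ = (0.71+0.79)/2 = 0.75, v̄ = (0.68+0.70)/2 = 0.69 → q = 1.7×0.75×0.69 = 0.8798 m³/s
Panel 5-6: Δb = 4.9 m, d̄ = (0.79+0.00)/2 = 0.395, v̄ = (0.70+0.00)/2 = 0.35 → q = 4.9×0.395×0.35 = 0.6774 m³/s
Q = Σ q = 3.225 m³/s

3.22 m³/s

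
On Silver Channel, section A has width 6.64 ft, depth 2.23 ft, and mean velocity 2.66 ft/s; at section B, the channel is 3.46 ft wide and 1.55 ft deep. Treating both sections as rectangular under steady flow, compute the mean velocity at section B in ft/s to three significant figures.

Q = A₁V₁ = (6.64×2.23) × 2.66 = 39.39 ft³/s
A₂ = 3.46 × 1.55 = 5.363 ft²
V₂ = Q/A₂ = 39.39/5.363 = 7.344 ft/s

7.34 ft/s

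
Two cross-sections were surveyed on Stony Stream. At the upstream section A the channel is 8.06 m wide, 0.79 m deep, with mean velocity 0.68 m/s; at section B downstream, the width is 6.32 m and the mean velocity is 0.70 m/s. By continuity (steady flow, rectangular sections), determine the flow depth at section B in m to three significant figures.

Q = A₁V₁ = (8.06×0.79) × 0.68 = 4.330 m³/s
d₂ = Q/(b₂ V₂) = 4.330/(6.32×0.70) = 0.9787 m

0.979 m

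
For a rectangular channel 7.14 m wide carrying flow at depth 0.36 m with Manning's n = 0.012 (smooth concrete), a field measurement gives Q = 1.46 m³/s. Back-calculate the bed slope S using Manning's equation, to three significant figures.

A = b·y = 7.14 × 0.36 = 2.570 m²
P = b + 2y = 7.14 + 2×0.36 = 7.860 m
R = A/P = 2.570/7.860 = 0.3270 m
S = (Q·n / (1·A·R^(2/3)))² = (1.46×0.012 / (1×2.570×0.4747))² = 0.0002062

0.000206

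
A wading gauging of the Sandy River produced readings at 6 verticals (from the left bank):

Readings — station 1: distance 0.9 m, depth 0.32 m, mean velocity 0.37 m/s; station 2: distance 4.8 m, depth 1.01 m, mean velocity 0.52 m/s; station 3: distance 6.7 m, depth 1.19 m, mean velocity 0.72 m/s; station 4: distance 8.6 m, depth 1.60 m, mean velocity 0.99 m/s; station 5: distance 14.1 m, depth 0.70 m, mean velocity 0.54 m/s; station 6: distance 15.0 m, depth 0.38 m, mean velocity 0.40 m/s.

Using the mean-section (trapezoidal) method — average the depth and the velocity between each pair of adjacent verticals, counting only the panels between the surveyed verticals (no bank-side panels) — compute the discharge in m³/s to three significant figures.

Panel 1-2: Δb = 3.9 m, d̄ = (0.32+1.01)/2 = 0.665, v̄ = (0.37+0.52)/2 = 0.445 → q = 3.9×0.665×0.445 = 1.154 m³/s
Panel 2-3: Δb = 1.9 m, d̄ = (1.01+1.19)/2 = 1.1, v̄ = (0.52+0.72)/2 = 0.62 → q = 1.9×1.1×0.62 = 1.296 m³/s
Panel 3-4: Δb = 1.9 m, d̄ = (1.19+1.60)/2 = 1.395, v̄ = (0.72+0.99)/2 = 0.855 → q = 1.9×1.395×0.855 = 2.266 m³/s
Panel 4-5: Δb = 5.5 m, d̄ = (1.60+0.70)/2 = 1.15, v̄ = (0.99+0.54)/2 = 0.765 → q = 5.5×1.15×0.765 = 4.839 m³/s
Panel 5-6: Δb = 0.9 m, d̄ = (0.70+0.38)/2 = 0.54, v̄ = (0.54+0.40)/2 = 0.47 → q = 0.9×0.54×0.47 = 0.2284 m³/s
Q = Σ q = 9.783 m³/s

9.78 m³/s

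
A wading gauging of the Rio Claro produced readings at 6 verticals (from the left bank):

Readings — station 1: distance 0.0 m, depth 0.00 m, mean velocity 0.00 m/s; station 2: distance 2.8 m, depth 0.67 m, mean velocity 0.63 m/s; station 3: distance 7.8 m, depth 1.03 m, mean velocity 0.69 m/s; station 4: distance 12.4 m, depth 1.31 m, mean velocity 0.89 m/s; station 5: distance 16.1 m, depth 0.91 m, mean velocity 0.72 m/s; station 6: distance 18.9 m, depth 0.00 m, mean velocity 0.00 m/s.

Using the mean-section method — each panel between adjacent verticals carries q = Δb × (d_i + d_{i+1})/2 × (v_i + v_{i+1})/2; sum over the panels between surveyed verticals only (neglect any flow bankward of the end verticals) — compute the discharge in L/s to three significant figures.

11100 L/s

Panel 1-2: Δb = 2.8 m, d̄ = (0.00+0.67)/2 = 0.335, v̄ = (0.00+0.63)/2 = 0.315 → q = 2.8×0.335×0.315 = 0.2955 m³/s
Panel 2-3: Δb = 5 m, d̄ = (0.67+1.03)/2 = 0.85, v̄ = (0.63+0.69)/2 = 0.66 → q = 5×0.85×0.66 = 2.805 m³/s
Panel 3-4: Δb = 4.6 m, d̄ = (1.03+1.31)/2 = 1.17, v̄ = (0.69+0.89)/2 = 0.79 → q = 4.6×1.17×0.79 = 4.252 m³/s
Panel 4-5: Δb = 3.7 m, d̄ = (1.31+0.91)/2 = 1.11, v̄ = (0.89+0.72)/2 = 0.805 → q = 3.7×1.11×0.805 = 3.306 m³/s
Panel 5-6: Δb = 2.8 m, d̄ = (0.91+0.00)/2 = 0.455, v̄ = (0.72+0.00)/2 = 0.36 → q = 2.8×0.455×0.36 = 0.4586 m³/s
Q = Σ q = 11.12 m³/s
= 11.12 × 1000 = 11120 L/s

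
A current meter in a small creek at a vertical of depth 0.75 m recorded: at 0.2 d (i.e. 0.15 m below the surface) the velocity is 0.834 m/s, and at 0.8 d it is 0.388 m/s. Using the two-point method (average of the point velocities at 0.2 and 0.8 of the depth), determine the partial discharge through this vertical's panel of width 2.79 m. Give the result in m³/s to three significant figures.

v̄ = (0.834 + 0.388) / 2 = 0.6110 m/s
q = v̄ × d × w = 0.6110 × 0.75 × 2.79 = 1.279 m³/s

1.28 m³/s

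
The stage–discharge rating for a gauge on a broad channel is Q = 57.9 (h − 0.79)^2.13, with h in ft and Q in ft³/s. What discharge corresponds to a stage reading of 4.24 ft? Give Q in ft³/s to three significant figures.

810 ft³/s

Q = 57.9 × (4.24 − 0.79)^2.13 = 57.9 × 3.45^2.13 = 809.5 ft³/s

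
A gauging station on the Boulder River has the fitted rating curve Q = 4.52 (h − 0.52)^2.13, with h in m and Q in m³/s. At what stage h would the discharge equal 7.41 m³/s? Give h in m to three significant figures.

h − h₀ = (Q/C)^(1/b) = (7.41/4.52)^(1/2.13) = 1.261 m
h = 0.52 + 1.261 = 1.781 m

1.78 m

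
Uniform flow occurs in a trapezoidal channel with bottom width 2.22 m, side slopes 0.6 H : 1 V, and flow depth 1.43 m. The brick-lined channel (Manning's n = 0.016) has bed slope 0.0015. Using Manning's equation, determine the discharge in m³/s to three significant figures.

A = (b + z·y)·y = (2.22 + 0.6×1.43)×1.43 = 4.402 m²
P = b + 2y√(1+z²) = 2.22 + 2×1.43×√(1+0.6²) = 5.555 m
R = A/P = 4.402/5.555 = 0.7923 m
Q = (1/n)·A·R^(2/3)·S^(1/2) = (1/0.016) × 4.402 × 0.7923^(2/3) × 0.0015^(1/2) = 9.123 m³/s

9.12 m³/s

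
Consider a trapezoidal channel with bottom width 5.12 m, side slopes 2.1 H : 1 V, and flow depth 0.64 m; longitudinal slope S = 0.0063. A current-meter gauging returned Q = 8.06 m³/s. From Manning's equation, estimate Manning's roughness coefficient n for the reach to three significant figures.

A = (b + z·y)·y = (5.12 + 2.1×0.64)×0.64 = 4.137 m²
P = b + 2y√(1+z²) = 5.12 + 2×0.64×√(1+2.1²) = 8.097 m
R = A/P = 4.137/8.097 = 0.5109 m
n = (1/Q)·A·R^(2/3)·S^(1/2) = (1/8.06) × 4.137 × 0.6391 × 0.07937 = 0.02604

0.0260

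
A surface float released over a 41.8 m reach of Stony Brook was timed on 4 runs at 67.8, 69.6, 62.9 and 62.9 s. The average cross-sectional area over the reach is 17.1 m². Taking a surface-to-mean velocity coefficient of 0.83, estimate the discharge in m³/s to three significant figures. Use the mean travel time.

t̄ = (67.8 + 69.6 + 62.9 + 62.9) / 4 = 65.8 s
v_surface = L / t̄ = 41.8 / 65.8 = 0.6353 m/s
v_mean = 0.83 × 0.6353 = 0.5273 m/s
Q = A × v_mean = 17.1 × 0.5273 = 9.016 m³/s

9.02 m³/s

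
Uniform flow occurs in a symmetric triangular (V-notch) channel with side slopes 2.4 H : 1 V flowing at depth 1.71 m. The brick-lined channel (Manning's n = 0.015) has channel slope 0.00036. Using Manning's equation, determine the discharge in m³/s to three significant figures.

A = z·y² = 2.4×1.71² = 7.018 m²
P = 2y√(1+z²) = 2×1.71×√(1+2.4²) = 8.892 m
R = A/P = 7.018/8.892 = 0.7892 m
Q = (1/n)·A·R^(2/3)·S^(1/2) = (1/0.015) × 7.018 × 0.7892^(2/3) × 0.00036^(1/2) = 7.581 m³/s

7.58 m³/s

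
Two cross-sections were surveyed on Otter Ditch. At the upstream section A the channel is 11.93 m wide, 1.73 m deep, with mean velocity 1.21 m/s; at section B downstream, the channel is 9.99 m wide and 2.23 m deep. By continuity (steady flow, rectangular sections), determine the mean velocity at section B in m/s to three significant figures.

Q = A₁V₁ = (11.93×1.73) × 1.21 = 24.97 m³/s
A₂ = 9.99 × 2.23 = 22.28 m²
V₂ = Q/A₂ = 24.97/22.28 = 1.121 m/s

1.12 m/s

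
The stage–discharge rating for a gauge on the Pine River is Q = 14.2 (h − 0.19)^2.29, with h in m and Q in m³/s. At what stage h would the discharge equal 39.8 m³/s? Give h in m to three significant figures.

h − h₀ = (Q/C)^(1/b) = (39.8/14.2)^(1/2.29) = 1.568 m
h = 0.19 + 1.568 = 1.758 m

1.76 m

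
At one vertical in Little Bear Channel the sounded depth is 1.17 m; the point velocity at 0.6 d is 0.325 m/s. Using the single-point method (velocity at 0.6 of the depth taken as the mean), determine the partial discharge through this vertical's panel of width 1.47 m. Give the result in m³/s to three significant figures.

0.559 m³/s

v̄ = v₀.₆ = 0.325 m/s
q = v̄ × d × w = 0.3250 × 1.17 × 1.47 = 0.5590 m³/s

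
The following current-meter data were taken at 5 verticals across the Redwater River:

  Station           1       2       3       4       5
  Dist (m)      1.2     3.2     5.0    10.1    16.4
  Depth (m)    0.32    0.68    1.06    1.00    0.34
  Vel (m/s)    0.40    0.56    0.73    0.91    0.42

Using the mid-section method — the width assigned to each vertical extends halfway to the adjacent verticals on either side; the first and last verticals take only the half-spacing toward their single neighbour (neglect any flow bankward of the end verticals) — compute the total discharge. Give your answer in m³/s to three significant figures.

9.16 m³/s

w_1 = (3.2 − 1.2)/2 = 1 m; q_1 = 0.40 × 0.32 × 1 = 0.1280 m³/s
w_2 = (5.0 − 1.2)/2 = 1.9 m; q_2 = 0.56 × 0.68 × 1.9 = 0.7235 m³/s
w_3 = (10.1 − 3.2)/2 = 3.45 m; q_3 = 0.73 × 1.06 × 3.45 = 2.670 m³/s
w_4 = (16.4 − 5.0)/2 = 5.7 m; q_4 = 0.91 × 1.00 × 5.7 = 5.187 m³/s
w_5 = (16.4 − 10.1)/2 = 3.15 m; q_5 = 0.42 × 0.34 × 3.15 = 0.4498 m³/s
Q = Σ qᵢ = 9.158 m³/s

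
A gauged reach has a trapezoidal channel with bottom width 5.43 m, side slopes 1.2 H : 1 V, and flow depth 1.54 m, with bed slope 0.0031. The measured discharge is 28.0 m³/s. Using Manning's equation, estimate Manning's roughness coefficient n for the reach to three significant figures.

0.0237

A = (b + z·y)·y = (5.43 + 1.2×1.54)×1.54 = 11.21 m²
P = b + 2y√(1+z²) = 5.43 + 2×1.54×√(1+1.2²) = 10.24 m
R = A/P = 11.21/10.24 = 1.094 m
n = (1/Q)·A·R^(2/3)·S^(1/2) = (1/28.0) × 11.21 × 1.062 × 0.05568 = 0.02367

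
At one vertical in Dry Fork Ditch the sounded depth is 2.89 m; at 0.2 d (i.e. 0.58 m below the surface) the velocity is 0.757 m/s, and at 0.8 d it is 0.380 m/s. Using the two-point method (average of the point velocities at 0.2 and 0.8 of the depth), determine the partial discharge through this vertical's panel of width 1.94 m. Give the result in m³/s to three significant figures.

3.19 m³/s

v̄ = (0.757 + 0.380) / 2 = 0.5685 m/s
q = v̄ × d × w = 0.5685 × 2.89 × 1.94 = 3.187 m³/s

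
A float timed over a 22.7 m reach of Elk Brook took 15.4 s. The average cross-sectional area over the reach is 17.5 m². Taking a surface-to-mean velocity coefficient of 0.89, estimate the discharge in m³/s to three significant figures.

v_surface = L / t̄ = 22.7 / 15.4 = 1.474 m/s
v_mean = 0.89 × 1.474 = 1.312 m/s
Q = A × v_mean = 17.5 × 1.312 = 22.96 m³/s

23.0 m³/s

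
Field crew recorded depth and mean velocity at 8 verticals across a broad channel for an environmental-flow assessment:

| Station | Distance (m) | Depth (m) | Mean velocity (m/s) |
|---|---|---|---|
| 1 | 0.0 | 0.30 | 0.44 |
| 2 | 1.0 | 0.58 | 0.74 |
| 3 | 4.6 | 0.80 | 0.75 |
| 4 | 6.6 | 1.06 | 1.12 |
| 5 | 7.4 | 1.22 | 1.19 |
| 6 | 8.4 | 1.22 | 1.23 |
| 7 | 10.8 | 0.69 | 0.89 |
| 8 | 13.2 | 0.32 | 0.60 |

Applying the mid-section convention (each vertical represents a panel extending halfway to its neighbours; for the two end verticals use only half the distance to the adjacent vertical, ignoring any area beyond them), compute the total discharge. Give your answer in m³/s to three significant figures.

9.96 m³/s

w_1 = (1.0 − 0.0)/2 = 0.5 m; q_1 = 0.44 × 0.30 × 0.5 = 0.06600 m³/s
w_2 = (4.6 − 0.0)/2 = 2.3 m; q_2 = 0.74 × 0.58 × 2.3 = 0.9872 m³/s
w_3 = (6.6 − 1.0)/2 = 2.8 m; q_3 = 0.75 × 0.80 × 2.8 = 1.680 m³/s
w_4 = (7.4 − 4.6)/2 = 1.4 m; q_4 = 1.12 × 1.06 × 1.4 = 1.662 m³/s
w_5 = (8.4 − 6.6)/2 = 0.9 m; q_5 = 1.19 × 1.22 × 0.9 = 1.307 m³/s
w_6 = (10.8 − 7.4)/2 = 1.7 m; q_6 = 1.23 × 1.22 × 1.7 = 2.551 m³/s
w_7 = (13.2 − 8.4)/2 = 2.4 m; q_7 = 0.89 × 0.69 × 2.4 = 1.474 m³/s
w_8 = (13.2 − 10.8)/2 = 1.2 m; q_8 = 0.60 × 0.32 × 1.2 = 0.2304 m³/s
Q = Σ qᵢ = 9.957 m³/s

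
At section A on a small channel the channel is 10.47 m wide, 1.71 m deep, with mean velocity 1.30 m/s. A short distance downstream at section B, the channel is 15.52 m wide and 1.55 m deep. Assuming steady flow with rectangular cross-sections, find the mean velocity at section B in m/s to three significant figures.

Q = A₁V₁ = (10.47×1.71) × 1.30 = 23.27 m³/s
A₂ = 15.52 × 1.55 = 24.06 m²
V₂ = Q/A₂ = 23.27/24.06 = 0.9675 m/s

0.968 m/s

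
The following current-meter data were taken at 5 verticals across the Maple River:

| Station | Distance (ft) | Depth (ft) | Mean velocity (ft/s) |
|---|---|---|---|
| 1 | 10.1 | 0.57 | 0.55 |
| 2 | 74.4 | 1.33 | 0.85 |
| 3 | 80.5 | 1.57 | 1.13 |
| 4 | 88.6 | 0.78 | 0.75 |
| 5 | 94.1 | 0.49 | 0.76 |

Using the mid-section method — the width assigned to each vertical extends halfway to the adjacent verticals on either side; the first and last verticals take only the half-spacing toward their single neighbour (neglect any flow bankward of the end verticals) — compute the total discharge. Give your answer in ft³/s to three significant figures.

67.5 ft³/s

w_1 = (74.4 − 10.1)/2 = 32.15 ft; q_1 = 0.55 × 0.57 × 32.15 = 10.08 ft³/s
w_2 = (80.5 − 10.1)/2 = 35.2 ft; q_2 = 0.85 × 1.33 × 35.2 = 39.79 ft³/s
w_3 = (88.6 − 74.4)/2 = 7.1 ft; q_3 = 1.13 × 1.57 × 7.1 = 12.60 ft³/s
w_4 = (94.1 − 80.5)/2 = 6.8 ft; q_4 = 0.75 × 0.78 × 6.8 = 3.978 ft³/s
w_5 = (94.1 − 88.6)/2 = 2.75 ft; q_5 = 0.76 × 0.49 × 2.75 = 1.024 ft³/s
Q = Σ qᵢ = 67.47 ft³/s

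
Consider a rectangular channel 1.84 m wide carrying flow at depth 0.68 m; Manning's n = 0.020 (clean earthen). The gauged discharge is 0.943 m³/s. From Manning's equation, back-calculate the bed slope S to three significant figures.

0.000795

A = b·y = 1.84 × 0.68 = 1.251 m²
P = b + 2y = 1.84 + 2×0.68 = 3.200 m
R = A/P = 1.251/3.200 = 0.3910 m
S = (Q·n / (1·A·R^(2/3)))² = (0.943×0.020 / (1×1.251×0.5347))² = 0.0007947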